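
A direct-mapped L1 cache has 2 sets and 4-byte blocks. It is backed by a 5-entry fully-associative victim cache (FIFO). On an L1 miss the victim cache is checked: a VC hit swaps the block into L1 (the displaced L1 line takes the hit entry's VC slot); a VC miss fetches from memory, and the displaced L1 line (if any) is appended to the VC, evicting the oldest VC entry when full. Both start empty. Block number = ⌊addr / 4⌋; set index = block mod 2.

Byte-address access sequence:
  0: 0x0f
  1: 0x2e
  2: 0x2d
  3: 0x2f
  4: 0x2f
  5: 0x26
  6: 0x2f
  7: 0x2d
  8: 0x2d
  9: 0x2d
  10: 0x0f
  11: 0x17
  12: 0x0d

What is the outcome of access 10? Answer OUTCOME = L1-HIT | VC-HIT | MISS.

#0 0xf→b3/s1 MISS; vc=[]
#1 0x2e→b11/s1 MISS; vc=[3]
#2 0x2d→b11/s1 L1-HIT; vc=[3]
#3 0x2f→b11/s1 L1-HIT; vc=[3]
#4 0x2f→b11/s1 L1-HIT; vc=[3]
#5 0x26→b9/s1 MISS; vc=[3,11]
#6 0x2f→b11/s1 VC-HIT; vc=[3,9]
#7 0x2d→b11/s1 L1-HIT; vc=[3,9]
#8 0x2d→b11/s1 L1-HIT; vc=[3,9]
#9 0x2d→b11/s1 L1-HIT; vc=[3,9]
#10 0xf→b3/s1 VC-HIT; vc=[11,9]
#11 0x17→b5/s1 MISS; vc=[11,9,3]
#12 0xd→b3/s1 VC-HIT; vc=[11,9,5]

OUTCOME = VC-HIT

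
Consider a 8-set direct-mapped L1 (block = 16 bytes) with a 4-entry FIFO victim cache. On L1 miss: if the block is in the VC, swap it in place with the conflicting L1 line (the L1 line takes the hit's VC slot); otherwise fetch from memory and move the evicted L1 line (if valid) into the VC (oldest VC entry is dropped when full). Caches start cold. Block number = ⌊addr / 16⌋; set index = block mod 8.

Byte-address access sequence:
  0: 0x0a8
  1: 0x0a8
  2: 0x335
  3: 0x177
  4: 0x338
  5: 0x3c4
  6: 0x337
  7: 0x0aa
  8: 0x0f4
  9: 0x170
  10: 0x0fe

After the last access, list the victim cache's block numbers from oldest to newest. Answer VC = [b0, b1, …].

VC = [23]

#0 0xa8→b10/s2 MISS; vc=[]
#1 0xa8→b10/s2 L1-HIT; vc=[]
#2 0x335→b51/s3 MISS; vc=[]
#3 0x177→b23/s7 MISS; vc=[]
#4 0x338→b51/s3 L1-HIT; vc=[]
#5 0x3c4→b60/s4 MISS; vc=[]
#6 0x337→b51/s3 L1-HIT; vc=[]
#7 0xaa→b10/s2 L1-HIT; vc=[]
#8 0xf4→b15/s7 MISS; vc=[23]
#9 0x170→b23/s7 VC-HIT; vc=[15]
#10 0xfe→b15/s7 VC-HIT; vc=[23]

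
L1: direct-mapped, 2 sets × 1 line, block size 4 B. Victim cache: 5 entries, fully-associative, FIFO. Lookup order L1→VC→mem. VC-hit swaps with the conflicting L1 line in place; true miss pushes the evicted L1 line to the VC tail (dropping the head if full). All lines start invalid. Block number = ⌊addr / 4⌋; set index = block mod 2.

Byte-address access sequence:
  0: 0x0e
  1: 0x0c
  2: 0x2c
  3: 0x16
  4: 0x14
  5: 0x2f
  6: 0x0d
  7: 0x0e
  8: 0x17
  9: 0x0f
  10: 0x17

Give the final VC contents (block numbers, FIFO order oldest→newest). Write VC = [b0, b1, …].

0: 0xe (blk 3, set 1) → MISS  vc=[]
1: 0xc (blk 3, set 1) → L1-HIT  vc=[]
2: 0x2c (blk 11, set 1) → MISS  vc=[3]
3: 0x16 (blk 5, set 1) → MISS  vc=[3, 11]
4: 0x14 (blk 5, set 1) → L1-HIT  vc=[3, 11]
5: 0x2f (blk 11, set 1) → VC-HIT  vc=[3, 5]
6: 0xd (blk 3, set 1) → VC-HIT  vc=[11, 5]
7: 0xe (blk 3, set 1) → L1-HIT  vc=[11, 5]
8: 0x17 (blk 5, set 1) → VC-HIT  vc=[11, 3]
9: 0xf (blk 3, set 1) → VC-HIT  vc=[11, 5]
10: 0x17 (blk 5, set 1) → VC-HIT  vc=[11, 3]

VC = [11, 3]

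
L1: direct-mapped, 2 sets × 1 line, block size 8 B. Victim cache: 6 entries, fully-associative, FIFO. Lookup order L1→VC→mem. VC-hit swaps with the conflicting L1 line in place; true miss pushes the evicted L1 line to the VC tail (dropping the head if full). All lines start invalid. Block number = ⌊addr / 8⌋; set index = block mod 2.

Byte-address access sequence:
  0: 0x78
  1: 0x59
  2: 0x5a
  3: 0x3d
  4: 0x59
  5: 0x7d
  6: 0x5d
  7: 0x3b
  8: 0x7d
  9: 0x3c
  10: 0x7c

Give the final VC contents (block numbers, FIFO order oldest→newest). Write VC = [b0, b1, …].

VC = [7, 11]

  [0] addr=0x78 blk=15 s=1: MISS | VC []
  [1] addr=0x59 blk=11 s=1: MISS | VC [15]
  [2] addr=0x5a blk=11 s=1: L1-HIT | VC [15]
  [3] addr=0x3d blk=7 s=1: MISS | VC [15, 11]
  [4] addr=0x59 blk=11 s=1: VC-HIT | VC [15, 7]
  [5] addr=0x7d blk=15 s=1: VC-HIT | VC [11, 7]
  [6] addr=0x5d blk=11 s=1: VC-HIT | VC [15, 7]
  [7] addr=0x3b blk=7 s=1: VC-HIT | VC [15, 11]
  [8] addr=0x7d blk=15 s=1: VC-HIT | VC [7, 11]
  [9] addr=0x3c blk=7 s=1: VC-HIT | VC [15, 11]
  [10] addr=0x7c blk=15 s=1: VC-HIT | VC [7, 11]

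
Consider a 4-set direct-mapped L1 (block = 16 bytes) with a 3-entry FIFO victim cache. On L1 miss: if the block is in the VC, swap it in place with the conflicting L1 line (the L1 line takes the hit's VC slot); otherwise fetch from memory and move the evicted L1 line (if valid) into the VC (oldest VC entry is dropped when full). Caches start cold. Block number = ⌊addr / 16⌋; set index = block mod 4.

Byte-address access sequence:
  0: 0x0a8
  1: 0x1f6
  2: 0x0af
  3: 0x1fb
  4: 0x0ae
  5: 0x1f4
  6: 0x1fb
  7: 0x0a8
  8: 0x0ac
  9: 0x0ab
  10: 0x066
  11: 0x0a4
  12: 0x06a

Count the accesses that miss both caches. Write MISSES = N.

MISSES = 3

0: 0xa8 (blk 10, set 2) → MISS  vc=[]
1: 0x1f6 (blk 31, set 3) → MISS  vc=[]
2: 0xaf (blk 10, set 2) → L1-HIT  vc=[]
3: 0x1fb (blk 31, set 3) → L1-HIT  vc=[]
4: 0xae (blk 10, set 2) → L1-HIT  vc=[]
5: 0x1f4 (blk 31, set 3) → L1-HIT  vc=[]
6: 0x1fb (blk 31, set 3) → L1-HIT  vc=[]
7: 0xa8 (blk 10, set 2) → L1-HIT  vc=[]
8: 0xac (blk 10, set 2) → L1-HIT  vc=[]
9: 0xab (blk 10, set 2) → L1-HIT  vc=[]
10: 0x66 (blk 6, set 2) → MISS  vc=[10]
11: 0xa4 (blk 10, set 2) → VC-HIT  vc=[6]
12: 0x6a (blk 6, set 2) → VC-HIT  vc=[10]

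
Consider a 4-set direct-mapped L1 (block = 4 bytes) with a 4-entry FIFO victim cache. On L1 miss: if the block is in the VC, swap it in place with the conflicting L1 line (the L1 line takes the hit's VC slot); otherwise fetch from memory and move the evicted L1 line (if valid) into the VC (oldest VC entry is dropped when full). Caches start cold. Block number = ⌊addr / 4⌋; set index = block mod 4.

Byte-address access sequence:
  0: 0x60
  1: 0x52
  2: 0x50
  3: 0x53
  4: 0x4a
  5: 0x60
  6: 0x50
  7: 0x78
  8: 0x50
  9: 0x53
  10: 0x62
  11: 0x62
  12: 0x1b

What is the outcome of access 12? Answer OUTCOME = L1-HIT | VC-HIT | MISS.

#0 0x60→b24/s0 MISS; vc=[]
#1 0x52→b20/s0 MISS; vc=[24]
#2 0x50→b20/s0 L1-HIT; vc=[24]
#3 0x53→b20/s0 L1-HIT; vc=[24]
#4 0x4a→b18/s2 MISS; vc=[24]
#5 0x60→b24/s0 VC-HIT; vc=[20]
#6 0x50→b20/s0 VC-HIT; vc=[24]
#7 0x78→b30/s2 MISS; vc=[24,18]
#8 0x50→b20/s0 L1-HIT; vc=[24,18]
#9 0x53→b20/s0 L1-HIT; vc=[24,18]
#10 0x62→b24/s0 VC-HIT; vc=[20,18]
#11 0x62→b24/s0 L1-HIT; vc=[20,18]
#12 0x1b→b6/s2 MISS; vc=[20,18,30]

OUTCOME = MISS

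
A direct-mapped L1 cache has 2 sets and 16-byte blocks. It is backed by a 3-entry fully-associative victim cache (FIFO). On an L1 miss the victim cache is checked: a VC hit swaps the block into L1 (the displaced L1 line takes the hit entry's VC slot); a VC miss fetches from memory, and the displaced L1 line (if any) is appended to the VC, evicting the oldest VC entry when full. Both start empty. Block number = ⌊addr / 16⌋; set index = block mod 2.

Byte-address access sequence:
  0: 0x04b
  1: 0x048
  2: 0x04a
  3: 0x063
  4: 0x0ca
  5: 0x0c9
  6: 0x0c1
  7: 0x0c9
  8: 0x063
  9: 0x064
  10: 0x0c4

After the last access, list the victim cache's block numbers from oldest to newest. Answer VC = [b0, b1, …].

#0 0x4b→b4/s0 MISS; vc=[]
#1 0x48→b4/s0 L1-HIT; vc=[]
#2 0x4a→b4/s0 L1-HIT; vc=[]
#3 0x63→b6/s0 MISS; vc=[4]
#4 0xca→b12/s0 MISS; vc=[4,6]
#5 0xc9→b12/s0 L1-HIT; vc=[4,6]
#6 0xc1→b12/s0 L1-HIT; vc=[4,6]
#7 0xc9→b12/s0 L1-HIT; vc=[4,6]
#8 0x63→b6/s0 VC-HIT; vc=[4,12]
#9 0x64→b6/s0 L1-HIT; vc=[4,12]
#10 0xc4→b12/s0 VC-HIT; vc=[4,6]

VC = [4, 6]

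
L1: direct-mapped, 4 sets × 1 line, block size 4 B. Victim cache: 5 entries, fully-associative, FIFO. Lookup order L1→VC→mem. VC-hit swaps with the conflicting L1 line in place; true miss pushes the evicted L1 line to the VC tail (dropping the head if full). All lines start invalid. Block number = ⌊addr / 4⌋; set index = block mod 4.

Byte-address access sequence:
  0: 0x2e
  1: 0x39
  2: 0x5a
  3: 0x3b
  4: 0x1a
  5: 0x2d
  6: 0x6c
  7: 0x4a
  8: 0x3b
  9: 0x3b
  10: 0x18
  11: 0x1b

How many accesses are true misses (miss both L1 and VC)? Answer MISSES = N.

#0 0x2e→b11/s3 MISS; vc=[]
#1 0x39→b14/s2 MISS; vc=[]
#2 0x5a→b22/s2 MISS; vc=[14]
#3 0x3b→b14/s2 VC-HIT; vc=[22]
#4 0x1a→b6/s2 MISS; vc=[22,14]
#5 0x2d→b11/s3 L1-HIT; vc=[22,14]
#6 0x6c→b27/s3 MISS; vc=[22,14,11]
#7 0x4a→b18/s2 MISS; vc=[22,14,11,6]
#8 0x3b→b14/s2 VC-HIT; vc=[22,18,11,6]
#9 0x3b→b14/s2 L1-HIT; vc=[22,18,11,6]
#10 0x18→b6/s2 VC-HIT; vc=[22,18,11,14]
#11 0x1b→b6/s2 L1-HIT; vc=[22,18,11,14]

MISSES = 6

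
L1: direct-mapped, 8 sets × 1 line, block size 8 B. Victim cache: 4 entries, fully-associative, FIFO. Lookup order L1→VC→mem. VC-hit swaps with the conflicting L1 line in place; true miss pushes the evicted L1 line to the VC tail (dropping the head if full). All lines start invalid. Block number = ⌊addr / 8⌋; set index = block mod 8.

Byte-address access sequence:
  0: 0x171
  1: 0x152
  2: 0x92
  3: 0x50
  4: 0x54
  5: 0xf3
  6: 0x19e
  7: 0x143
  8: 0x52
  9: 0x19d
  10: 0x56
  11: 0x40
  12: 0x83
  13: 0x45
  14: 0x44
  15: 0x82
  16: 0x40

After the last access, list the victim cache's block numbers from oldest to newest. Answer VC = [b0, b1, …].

VC = [18, 46, 40, 16]

#0 0x171→b46/s6 MISS; vc=[]
#1 0x152→b42/s2 MISS; vc=[]
#2 0x92→b18/s2 MISS; vc=[42]
#3 0x50→b10/s2 MISS; vc=[42,18]
#4 0x54→b10/s2 L1-HIT; vc=[42,18]
#5 0xf3→b30/s6 MISS; vc=[42,18,46]
#6 0x19e→b51/s3 MISS; vc=[42,18,46]
#7 0x143→b40/s0 MISS; vc=[42,18,46]
#8 0x52→b10/s2 L1-HIT; vc=[42,18,46]
#9 0x19d→b51/s3 L1-HIT; vc=[42,18,46]
#10 0x56→b10/s2 L1-HIT; vc=[42,18,46]
#11 0x40→b8/s0 MISS; vc=[42,18,46,40]
#12 0x83→b16/s0 MISS; vc=[18,46,40,8]
#13 0x45→b8/s0 VC-HIT; vc=[18,46,40,16]
#14 0x44→b8/s0 L1-HIT; vc=[18,46,40,16]
#15 0x82→b16/s0 VC-HIT; vc=[18,46,40,8]
#16 0x40→b8/s0 VC-HIT; vc=[18,46,40,16]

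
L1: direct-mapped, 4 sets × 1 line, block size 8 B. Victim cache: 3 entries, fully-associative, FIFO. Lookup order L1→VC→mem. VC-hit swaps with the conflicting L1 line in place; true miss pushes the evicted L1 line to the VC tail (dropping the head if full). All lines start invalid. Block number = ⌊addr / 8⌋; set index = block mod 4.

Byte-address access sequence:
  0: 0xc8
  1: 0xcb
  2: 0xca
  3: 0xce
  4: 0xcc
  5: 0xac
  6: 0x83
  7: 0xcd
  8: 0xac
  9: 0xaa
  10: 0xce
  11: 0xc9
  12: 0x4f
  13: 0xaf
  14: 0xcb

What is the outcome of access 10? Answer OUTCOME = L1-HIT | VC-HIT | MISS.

OUTCOME = VC-HIT

  [0] addr=0xc8 blk=25 s=1: MISS | VC []
  [1] addr=0xcb blk=25 s=1: L1-HIT | VC []
  [2] addr=0xca blk=25 s=1: L1-HIT | VC []
  [3] addr=0xce blk=25 s=1: L1-HIT | VC []
  [4] addr=0xcc blk=25 s=1: L1-HIT | VC []
  [5] addr=0xac blk=21 s=1: MISS | VC [25]
  [6] addr=0x83 blk=16 s=0: MISS | VC [25]
  [7] addr=0xcd blk=25 s=1: VC-HIT | VC [21]
  [8] addr=0xac blk=21 s=1: VC-HIT | VC [25]
  [9] addr=0xaa blk=21 s=1: L1-HIT | VC [25]
  [10] addr=0xce blk=25 s=1: VC-HIT | VC [21]
  [11] addr=0xc9 blk=25 s=1: L1-HIT | VC [21]
  [12] addr=0x4f blk=9 s=1: MISS | VC [21, 25]
  [13] addr=0xaf blk=21 s=1: VC-HIT | VC [9, 25]
  [14] addr=0xcb blk=25 s=1: VC-HIT | VC [9, 21]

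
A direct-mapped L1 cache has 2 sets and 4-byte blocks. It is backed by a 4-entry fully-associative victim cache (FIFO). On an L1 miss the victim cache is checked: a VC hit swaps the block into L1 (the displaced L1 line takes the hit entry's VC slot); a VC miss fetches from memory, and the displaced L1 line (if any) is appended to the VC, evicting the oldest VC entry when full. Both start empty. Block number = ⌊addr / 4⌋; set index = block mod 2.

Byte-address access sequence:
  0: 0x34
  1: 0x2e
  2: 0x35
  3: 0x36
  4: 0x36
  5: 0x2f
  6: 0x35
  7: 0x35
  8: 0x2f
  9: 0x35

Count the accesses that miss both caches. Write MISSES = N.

0: 0x34 (blk 13, set 1) → MISS  vc=[]
1: 0x2e (blk 11, set 1) → MISS  vc=[13]
2: 0x35 (blk 13, set 1) → VC-HIT  vc=[11]
3: 0x36 (blk 13, set 1) → L1-HIT  vc=[11]
4: 0x36 (blk 13, set 1) → L1-HIT  vc=[11]
5: 0x2f (blk 11, set 1) → VC-HIT  vc=[13]
6: 0x35 (blk 13, set 1) → VC-HIT  vc=[11]
7: 0x35 (blk 13, set 1) → L1-HIT  vc=[11]
8: 0x2f (blk 11, set 1) → VC-HIT  vc=[13]
9: 0x35 (blk 13, set 1) → VC-HIT  vc=[11]

MISSES = 2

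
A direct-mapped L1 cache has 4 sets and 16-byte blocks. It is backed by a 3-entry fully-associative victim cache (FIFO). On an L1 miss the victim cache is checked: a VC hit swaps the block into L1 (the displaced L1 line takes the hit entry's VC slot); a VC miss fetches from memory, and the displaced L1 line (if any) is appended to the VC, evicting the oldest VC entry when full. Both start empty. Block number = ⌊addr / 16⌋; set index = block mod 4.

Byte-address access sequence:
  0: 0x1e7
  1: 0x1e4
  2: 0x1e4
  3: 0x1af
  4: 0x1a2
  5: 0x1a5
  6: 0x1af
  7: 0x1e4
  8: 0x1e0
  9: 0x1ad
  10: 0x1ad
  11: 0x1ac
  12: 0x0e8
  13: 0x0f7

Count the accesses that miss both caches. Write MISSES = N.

MISSES = 4

0: 0x1e7 (blk 30, set 2) → MISS  vc=[]
1: 0x1e4 (blk 30, set 2) → L1-HIT  vc=[]
2: 0x1e4 (blk 30, set 2) → L1-HIT  vc=[]
3: 0x1af (blk 26, set 2) → MISS  vc=[30]
4: 0x1a2 (blk 26, set 2) → L1-HIT  vc=[30]
5: 0x1a5 (blk 26, set 2) → L1-HIT  vc=[30]
6: 0x1af (blk 26, set 2) → L1-HIT  vc=[30]
7: 0x1e4 (blk 30, set 2) → VC-HIT  vc=[26]
8: 0x1e0 (blk 30, set 2) → L1-HIT  vc=[26]
9: 0x1ad (blk 26, set 2) → VC-HIT  vc=[30]
10: 0x1ad (blk 26, set 2) → L1-HIT  vc=[30]
11: 0x1ac (blk 26, set 2) → L1-HIT  vc=[30]
12: 0xe8 (blk 14, set 2) → MISS  vc=[30, 26]
13: 0xf7 (blk 15, set 3) → MISS  vc=[30, 26]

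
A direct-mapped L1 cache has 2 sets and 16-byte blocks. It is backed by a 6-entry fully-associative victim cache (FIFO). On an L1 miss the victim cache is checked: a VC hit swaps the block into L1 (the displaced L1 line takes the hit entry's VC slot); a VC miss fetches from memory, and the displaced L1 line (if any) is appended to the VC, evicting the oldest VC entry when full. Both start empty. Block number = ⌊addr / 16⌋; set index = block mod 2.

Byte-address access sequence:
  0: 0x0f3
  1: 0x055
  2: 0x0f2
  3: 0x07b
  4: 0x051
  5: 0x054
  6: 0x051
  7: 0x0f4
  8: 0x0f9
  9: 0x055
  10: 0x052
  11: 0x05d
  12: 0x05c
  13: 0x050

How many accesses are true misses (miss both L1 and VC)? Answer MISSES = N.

MISSES = 3

  [0] addr=0xf3 blk=15 s=1: MISS | VC []
  [1] addr=0x55 blk=5 s=1: MISS | VC [15]
  [2] addr=0xf2 blk=15 s=1: VC-HIT | VC [5]
  [3] addr=0x7b blk=7 s=1: MISS | VC [5, 15]
  [4] addr=0x51 blk=5 s=1: VC-HIT | VC [7, 15]
  [5] addr=0x54 blk=5 s=1: L1-HIT | VC [7, 15]
  [6] addr=0x51 blk=5 s=1: L1-HIT | VC [7, 15]
  [7] addr=0xf4 blk=15 s=1: VC-HIT | VC [7, 5]
  [8] addr=0xf9 blk=15 s=1: L1-HIT | VC [7, 5]
  [9] addr=0x55 blk=5 s=1: VC-HIT | VC [7, 15]
  [10] addr=0x52 blk=5 s=1: L1-HIT | VC [7, 15]
  [11] addr=0x5d blk=5 s=1: L1-HIT | VC [7, 15]
  [12] addr=0x5c blk=5 s=1: L1-HIT | VC [7, 15]
  [13] addr=0x50 blk=5 s=1: L1-HIT | VC [7, 15]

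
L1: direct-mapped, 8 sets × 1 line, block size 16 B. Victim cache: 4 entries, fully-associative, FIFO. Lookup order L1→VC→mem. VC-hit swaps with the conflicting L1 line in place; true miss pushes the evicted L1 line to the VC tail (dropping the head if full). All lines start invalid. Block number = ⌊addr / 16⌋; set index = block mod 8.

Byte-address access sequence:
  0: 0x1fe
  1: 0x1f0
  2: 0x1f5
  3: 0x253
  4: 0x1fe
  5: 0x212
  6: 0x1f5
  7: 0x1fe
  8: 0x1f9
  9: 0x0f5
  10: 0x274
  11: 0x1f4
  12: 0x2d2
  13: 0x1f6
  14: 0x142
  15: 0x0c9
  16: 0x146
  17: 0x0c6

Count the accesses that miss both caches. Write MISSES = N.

#0 0x1fe→b31/s7 MISS; vc=[]
#1 0x1f0→b31/s7 L1-HIT; vc=[]
#2 0x1f5→b31/s7 L1-HIT; vc=[]
#3 0x253→b37/s5 MISS; vc=[]
#4 0x1fe→b31/s7 L1-HIT; vc=[]
#5 0x212→b33/s1 MISS; vc=[]
#6 0x1f5→b31/s7 L1-HIT; vc=[]
#7 0x1fe→b31/s7 L1-HIT; vc=[]
#8 0x1f9→b31/s7 L1-HIT; vc=[]
#9 0xf5→b15/s7 MISS; vc=[31]
#10 0x274→b39/s7 MISS; vc=[31,15]
#11 0x1f4→b31/s7 VC-HIT; vc=[39,15]
#12 0x2d2→b45/s5 MISS; vc=[39,15,37]
#13 0x1f6→b31/s7 L1-HIT; vc=[39,15,37]
#14 0x142→b20/s4 MISS; vc=[39,15,37]
#15 0xc9→b12/s4 MISS; vc=[39,15,37,20]
#16 0x146→b20/s4 VC-HIT; vc=[39,15,37,12]
#17 0xc6→b12/s4 VC-HIT; vc=[39,15,37,20]

MISSES = 8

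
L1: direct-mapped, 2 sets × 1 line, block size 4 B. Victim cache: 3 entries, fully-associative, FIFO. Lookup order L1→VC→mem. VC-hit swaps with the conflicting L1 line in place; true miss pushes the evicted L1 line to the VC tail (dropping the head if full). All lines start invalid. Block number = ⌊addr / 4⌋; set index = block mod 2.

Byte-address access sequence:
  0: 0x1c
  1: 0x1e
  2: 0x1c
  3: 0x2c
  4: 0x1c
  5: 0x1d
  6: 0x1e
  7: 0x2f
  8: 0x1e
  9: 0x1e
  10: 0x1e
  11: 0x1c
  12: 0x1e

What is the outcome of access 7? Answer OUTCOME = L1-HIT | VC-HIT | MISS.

OUTCOME = VC-HIT

  [0] addr=0x1c blk=7 s=1: MISS | VC []
  [1] addr=0x1e blk=7 s=1: L1-HIT | VC []
  [2] addr=0x1c blk=7 s=1: L1-HIT | VC []
  [3] addr=0x2c blk=11 s=1: MISS | VC [7]
  [4] addr=0x1c blk=7 s=1: VC-HIT | VC [11]
  [5] addr=0x1d blk=7 s=1: L1-HIT | VC [11]
  [6] addr=0x1e blk=7 s=1: L1-HIT | VC [11]
  [7] addr=0x2f blk=11 s=1: VC-HIT | VC [7]
  [8] addr=0x1e blk=7 s=1: VC-HIT | VC [11]
  [9] addr=0x1e blk=7 s=1: L1-HIT | VC [11]
  [10] addr=0x1e blk=7 s=1: L1-HIT | VC [11]
  [11] addr=0x1c blk=7 s=1: L1-HIT | VC [11]
  [12] addr=0x1e blk=7 s=1: L1-HIT | VC [11]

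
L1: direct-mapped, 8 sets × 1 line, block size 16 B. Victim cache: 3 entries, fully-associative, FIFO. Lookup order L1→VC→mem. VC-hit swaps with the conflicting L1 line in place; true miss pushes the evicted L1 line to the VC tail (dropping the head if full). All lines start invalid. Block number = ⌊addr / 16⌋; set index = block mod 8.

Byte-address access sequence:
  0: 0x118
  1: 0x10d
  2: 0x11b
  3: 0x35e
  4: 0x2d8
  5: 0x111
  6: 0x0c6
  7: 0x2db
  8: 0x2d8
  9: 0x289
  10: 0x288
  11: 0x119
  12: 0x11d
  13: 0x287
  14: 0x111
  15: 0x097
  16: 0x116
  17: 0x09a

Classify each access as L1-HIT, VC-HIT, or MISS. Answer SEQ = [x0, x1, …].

  [0] addr=0x118 blk=17 s=1: MISS | VC []
  [1] addr=0x10d blk=16 s=0: MISS | VC []
  [2] addr=0x11b blk=17 s=1: L1-HIT | VC []
  [3] addr=0x35e blk=53 s=5: MISS | VC []
  [4] addr=0x2d8 blk=45 s=5: MISS | VC [53]
  [5] addr=0x111 blk=17 s=1: L1-HIT | VC [53]
  [6] addr=0xc6 blk=12 s=4: MISS | VC [53]
  [7] addr=0x2db blk=45 s=5: L1-HIT | VC [53]
  [8] addr=0x2d8 blk=45 s=5: L1-HIT | VC [53]
  [9] addr=0x289 blk=40 s=0: MISS | VC [53, 16]
  [10] addr=0x288 blk=40 s=0: L1-HIT | VC [53, 16]
  [11] addr=0x119 blk=17 s=1: L1-HIT | VC [53, 16]
  [12] addr=0x11d blk=17 s=1: L1-HIT | VC [53, 16]
  [13] addr=0x287 blk=40 s=0: L1-HIT | VC [53, 16]
  [14] addr=0x111 blk=17 s=1: L1-HIT | VC [53, 16]
  [15] addr=0x97 blk=9 s=1: MISS | VC [53, 16, 17]
  [16] addr=0x116 blk=17 s=1: VC-HIT | VC [53, 16, 9]
  [17] addr=0x9a blk=9 s=1: VC-HIT | VC [53, 16, 17]

SEQ = [MISS, MISS, L1-HIT, MISS, MISS, L1-HIT, MISS, L1-HIT, L1-HIT, MISS, L1-HIT, L1-HIT, L1-HIT, L1-HIT, L1-HIT, MISS, VC-HIT, VC-HIT]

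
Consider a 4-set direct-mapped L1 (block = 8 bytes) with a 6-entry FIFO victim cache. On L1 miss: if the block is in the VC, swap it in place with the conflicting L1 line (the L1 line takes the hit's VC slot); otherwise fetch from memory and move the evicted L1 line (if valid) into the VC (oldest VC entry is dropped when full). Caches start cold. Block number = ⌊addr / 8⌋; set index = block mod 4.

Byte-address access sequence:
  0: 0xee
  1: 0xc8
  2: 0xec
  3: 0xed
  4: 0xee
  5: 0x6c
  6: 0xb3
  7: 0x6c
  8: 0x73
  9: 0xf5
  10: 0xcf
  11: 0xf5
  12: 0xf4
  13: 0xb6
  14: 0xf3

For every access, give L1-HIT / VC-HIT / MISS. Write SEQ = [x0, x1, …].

#0 0xee→b29/s1 MISS; vc=[]
#1 0xc8→b25/s1 MISS; vc=[29]
#2 0xec→b29/s1 VC-HIT; vc=[25]
#3 0xed→b29/s1 L1-HIT; vc=[25]
#4 0xee→b29/s1 L1-HIT; vc=[25]
#5 0x6c→b13/s1 MISS; vc=[25,29]
#6 0xb3→b22/s2 MISS; vc=[25,29]
#7 0x6c→b13/s1 L1-HIT; vc=[25,29]
#8 0x73→b14/s2 MISS; vc=[25,29,22]
#9 0xf5→b30/s2 MISS; vc=[25,29,22,14]
#10 0xcf→b25/s1 VC-HIT; vc=[13,29,22,14]
#11 0xf5→b30/s2 L1-HIT; vc=[13,29,22,14]
#12 0xf4→b30/s2 L1-HIT; vc=[13,29,22,14]
#13 0xb6→b22/s2 VC-HIT; vc=[13,29,30,14]
#14 0xf3→b30/s2 VC-HIT; vc=[13,29,22,14]

SEQ = [MISS, MISS, VC-HIT, L1-HIT, L1-HIT, MISS, MISS, L1-HIT, MISS, MISS, VC-HIT, L1-HIT, L1-HIT, VC-HIT, VC-HIT]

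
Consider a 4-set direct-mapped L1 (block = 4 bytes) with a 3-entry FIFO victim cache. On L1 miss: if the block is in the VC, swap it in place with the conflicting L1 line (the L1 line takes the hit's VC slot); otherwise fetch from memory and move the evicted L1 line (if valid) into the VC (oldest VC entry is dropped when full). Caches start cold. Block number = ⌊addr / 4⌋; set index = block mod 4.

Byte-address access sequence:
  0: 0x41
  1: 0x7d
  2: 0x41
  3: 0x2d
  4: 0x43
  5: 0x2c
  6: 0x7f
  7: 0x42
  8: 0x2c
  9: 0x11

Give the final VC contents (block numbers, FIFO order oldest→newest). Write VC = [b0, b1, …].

VC = [31, 16]

#0 0x41→b16/s0 MISS; vc=[]
#1 0x7d→b31/s3 MISS; vc=[]
#2 0x41→b16/s0 L1-HIT; vc=[]
#3 0x2d→b11/s3 MISS; vc=[31]
#4 0x43→b16/s0 L1-HIT; vc=[31]
#5 0x2c→b11/s3 L1-HIT; vc=[31]
#6 0x7f→b31/s3 VC-HIT; vc=[11]
#7 0x42→b16/s0 L1-HIT; vc=[11]
#8 0x2c→b11/s3 VC-HIT; vc=[31]
#9 0x11→b4/s0 MISS; vc=[31,16]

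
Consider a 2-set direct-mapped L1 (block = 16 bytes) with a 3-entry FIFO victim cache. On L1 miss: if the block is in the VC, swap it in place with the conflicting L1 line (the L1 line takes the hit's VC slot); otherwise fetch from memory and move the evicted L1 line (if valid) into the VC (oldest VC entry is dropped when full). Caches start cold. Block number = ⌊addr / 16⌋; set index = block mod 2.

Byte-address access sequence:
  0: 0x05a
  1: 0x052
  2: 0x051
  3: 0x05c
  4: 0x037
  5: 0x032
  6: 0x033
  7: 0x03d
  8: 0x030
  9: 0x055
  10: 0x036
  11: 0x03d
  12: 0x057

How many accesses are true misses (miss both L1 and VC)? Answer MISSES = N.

MISSES = 2

#0 0x5a→b5/s1 MISS; vc=[]
#1 0x52→b5/s1 L1-HIT; vc=[]
#2 0x51→b5/s1 L1-HIT; vc=[]
#3 0x5c→b5/s1 L1-HIT; vc=[]
#4 0x37→b3/s1 MISS; vc=[5]
#5 0x32→b3/s1 L1-HIT; vc=[5]
#6 0x33→b3/s1 L1-HIT; vc=[5]
#7 0x3d→b3/s1 L1-HIT; vc=[5]
#8 0x30→b3/s1 L1-HIT; vc=[5]
#9 0x55→b5/s1 VC-HIT; vc=[3]
#10 0x36→b3/s1 VC-HIT; vc=[5]
#11 0x3d→b3/s1 L1-HIT; vc=[5]
#12 0x57→b5/s1 VC-HIT; vc=[3]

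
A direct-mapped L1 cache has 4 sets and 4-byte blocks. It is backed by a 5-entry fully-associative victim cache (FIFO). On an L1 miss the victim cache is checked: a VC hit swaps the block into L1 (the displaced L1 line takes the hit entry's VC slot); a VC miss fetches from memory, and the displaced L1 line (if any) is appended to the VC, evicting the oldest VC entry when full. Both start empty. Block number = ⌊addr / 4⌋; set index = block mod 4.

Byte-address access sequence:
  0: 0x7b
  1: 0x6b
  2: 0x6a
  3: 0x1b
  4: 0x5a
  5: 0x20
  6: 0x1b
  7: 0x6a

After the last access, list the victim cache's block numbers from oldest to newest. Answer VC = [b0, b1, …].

VC = [30, 6, 22]

#0 0x7b→b30/s2 MISS; vc=[]
#1 0x6b→b26/s2 MISS; vc=[30]
#2 0x6a→b26/s2 L1-HIT; vc=[30]
#3 0x1b→b6/s2 MISS; vc=[30,26]
#4 0x5a→b22/s2 MISS; vc=[30,26,6]
#5 0x20→b8/s0 MISS; vc=[30,26,6]
#6 0x1b→b6/s2 VC-HIT; vc=[30,26,22]
#7 0x6a→b26/s2 VC-HIT; vc=[30,6,22]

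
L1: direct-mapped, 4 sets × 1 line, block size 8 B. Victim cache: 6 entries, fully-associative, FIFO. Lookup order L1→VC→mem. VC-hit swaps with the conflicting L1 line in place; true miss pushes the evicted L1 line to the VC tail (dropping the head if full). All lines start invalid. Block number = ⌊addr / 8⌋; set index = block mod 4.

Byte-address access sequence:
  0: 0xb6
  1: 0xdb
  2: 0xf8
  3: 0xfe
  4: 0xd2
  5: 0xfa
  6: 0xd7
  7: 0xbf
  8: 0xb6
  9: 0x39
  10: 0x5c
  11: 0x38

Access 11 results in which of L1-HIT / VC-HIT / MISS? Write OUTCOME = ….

  [0] addr=0xb6 blk=22 s=2: MISS | VC []
  [1] addr=0xdb blk=27 s=3: MISS | VC []
  [2] addr=0xf8 blk=31 s=3: MISS | VC [27]
  [3] addr=0xfe blk=31 s=3: L1-HIT | VC [27]
  [4] addr=0xd2 blk=26 s=2: MISS | VC [27, 22]
  [5] addr=0xfa blk=31 s=3: L1-HIT | VC [27, 22]
  [6] addr=0xd7 blk=26 s=2: L1-HIT | VC [27, 22]
  [7] addr=0xbf blk=23 s=3: MISS | VC [27, 22, 31]
  [8] addr=0xb6 blk=22 s=2: VC-HIT | VC [27, 26, 31]
  [9] addr=0x39 blk=7 s=3: MISS | VC [27, 26, 31, 23]
  [10] addr=0x5c blk=11 s=3: MISS | VC [27, 26, 31, 23, 7]
  [11] addr=0x38 blk=7 s=3: VC-HIT | VC [27, 26, 31, 23, 11]

OUTCOME = VC-HIT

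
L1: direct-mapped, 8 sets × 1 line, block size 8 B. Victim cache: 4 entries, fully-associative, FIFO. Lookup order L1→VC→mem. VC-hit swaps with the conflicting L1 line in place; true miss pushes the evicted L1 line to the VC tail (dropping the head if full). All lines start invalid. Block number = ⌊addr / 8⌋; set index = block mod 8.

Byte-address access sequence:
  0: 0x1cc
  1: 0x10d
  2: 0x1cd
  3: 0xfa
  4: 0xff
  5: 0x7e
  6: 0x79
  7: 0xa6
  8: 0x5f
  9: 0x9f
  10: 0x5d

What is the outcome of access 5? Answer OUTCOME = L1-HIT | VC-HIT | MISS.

OUTCOME = MISS

#0 0x1cc→b57/s1 MISS; vc=[]
#1 0x10d→b33/s1 MISS; vc=[57]
#2 0x1cd→b57/s1 VC-HIT; vc=[33]
#3 0xfa→b31/s7 MISS; vc=[33]
#4 0xff→b31/s7 L1-HIT; vc=[33]
#5 0x7e→b15/s7 MISS; vc=[33,31]
#6 0x79→b15/s7 L1-HIT; vc=[33,31]
#7 0xa6→b20/s4 MISS; vc=[33,31]
#8 0x5f→b11/s3 MISS; vc=[33,31]
#9 0x9f→b19/s3 MISS; vc=[33,31,11]
#10 0x5d→b11/s3 VC-HIT; vc=[33,31,19]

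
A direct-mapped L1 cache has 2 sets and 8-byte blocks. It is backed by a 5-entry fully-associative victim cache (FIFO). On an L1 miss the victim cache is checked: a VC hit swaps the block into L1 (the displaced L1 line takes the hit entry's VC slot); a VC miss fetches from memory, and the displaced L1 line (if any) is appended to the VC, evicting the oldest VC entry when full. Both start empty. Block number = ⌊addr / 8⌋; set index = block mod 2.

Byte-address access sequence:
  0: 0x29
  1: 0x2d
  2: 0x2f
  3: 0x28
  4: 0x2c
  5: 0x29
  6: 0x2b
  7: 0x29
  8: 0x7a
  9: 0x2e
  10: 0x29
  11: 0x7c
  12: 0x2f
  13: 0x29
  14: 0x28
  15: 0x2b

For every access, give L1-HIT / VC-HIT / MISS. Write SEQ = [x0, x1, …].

SEQ = [MISS, L1-HIT, L1-HIT, L1-HIT, L1-HIT, L1-HIT, L1-HIT, L1-HIT, MISS, VC-HIT, L1-HIT, VC-HIT, VC-HIT, L1-HIT, L1-HIT, L1-HIT]

#0 0x29→b5/s1 MISS; vc=[]
#1 0x2d→b5/s1 L1-HIT; vc=[]
#2 0x2f→b5/s1 L1-HIT; vc=[]
#3 0x28→b5/s1 L1-HIT; vc=[]
#4 0x2c→b5/s1 L1-HIT; vc=[]
#5 0x29→b5/s1 L1-HIT; vc=[]
#6 0x2b→b5/s1 L1-HIT; vc=[]
#7 0x29→b5/s1 L1-HIT; vc=[]
#8 0x7a→b15/s1 MISS; vc=[5]
#9 0x2e→b5/s1 VC-HIT; vc=[15]
#10 0x29→b5/s1 L1-HIT; vc=[15]
#11 0x7c→b15/s1 VC-HIT; vc=[5]
#12 0x2f→b5/s1 VC-HIT; vc=[15]
#13 0x29→b5/s1 L1-HIT; vc=[15]
#14 0x28→b5/s1 L1-HIT; vc=[15]
#15 0x2b→b5/s1 L1-HIT; vc=[15]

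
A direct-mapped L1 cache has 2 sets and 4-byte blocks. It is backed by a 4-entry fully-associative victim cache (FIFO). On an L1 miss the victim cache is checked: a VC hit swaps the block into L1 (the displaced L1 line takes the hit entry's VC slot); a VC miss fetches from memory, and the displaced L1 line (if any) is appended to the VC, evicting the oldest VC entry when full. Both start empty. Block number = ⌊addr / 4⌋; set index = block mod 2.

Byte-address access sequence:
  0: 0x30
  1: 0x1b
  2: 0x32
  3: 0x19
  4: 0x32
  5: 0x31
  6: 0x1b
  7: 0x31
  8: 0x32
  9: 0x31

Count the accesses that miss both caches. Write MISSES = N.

0: 0x30 (blk 12, set 0) → MISS  vc=[]
1: 0x1b (blk 6, set 0) → MISS  vc=[12]
2: 0x32 (blk 12, set 0) → VC-HIT  vc=[6]
3: 0x19 (blk 6, set 0) → VC-HIT  vc=[12]
4: 0x32 (blk 12, set 0) → VC-HIT  vc=[6]
5: 0x31 (blk 12, set 0) → L1-HIT  vc=[6]
6: 0x1b (blk 6, set 0) → VC-HIT  vc=[12]
7: 0x31 (blk 12, set 0) → VC-HIT  vc=[6]
8: 0x32 (blk 12, set 0) → L1-HIT  vc=[6]
9: 0x31 (blk 12, set 0) → L1-HIT  vc=[6]

MISSES = 2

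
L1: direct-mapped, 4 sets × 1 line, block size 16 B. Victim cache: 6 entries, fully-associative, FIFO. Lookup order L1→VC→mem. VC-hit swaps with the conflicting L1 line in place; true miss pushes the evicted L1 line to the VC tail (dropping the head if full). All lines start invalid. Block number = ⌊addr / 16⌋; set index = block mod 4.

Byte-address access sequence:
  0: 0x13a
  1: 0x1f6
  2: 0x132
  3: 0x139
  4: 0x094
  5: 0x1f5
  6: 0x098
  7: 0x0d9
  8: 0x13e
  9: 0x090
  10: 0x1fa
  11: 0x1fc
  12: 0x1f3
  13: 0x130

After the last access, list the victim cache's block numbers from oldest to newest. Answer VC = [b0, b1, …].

0: 0x13a (blk 19, set 3) → MISS  vc=[]
1: 0x1f6 (blk 31, set 3) → MISS  vc=[19]
2: 0x132 (blk 19, set 3) → VC-HIT  vc=[31]
3: 0x139 (blk 19, set 3) → L1-HIT  vc=[31]
4: 0x94 (blk 9, set 1) → MISS  vc=[31]
5: 0x1f5 (blk 31, set 3) → VC-HIT  vc=[19]
6: 0x98 (blk 9, set 1) → L1-HIT  vc=[19]
7: 0xd9 (blk 13, set 1) → MISS  vc=[19, 9]
8: 0x13e (blk 19, set 3) → VC-HIT  vc=[31, 9]
9: 0x90 (blk 9, set 1) → VC-HIT  vc=[31, 13]
10: 0x1fa (blk 31, set 3) → VC-HIT  vc=[19, 13]
11: 0x1fc (blk 31, set 3) → L1-HIT  vc=[19, 13]
12: 0x1f3 (blk 31, set 3) → L1-HIT  vc=[19, 13]
13: 0x130 (blk 19, set 3) → VC-HIT  vc=[31, 13]

VC = [31, 13]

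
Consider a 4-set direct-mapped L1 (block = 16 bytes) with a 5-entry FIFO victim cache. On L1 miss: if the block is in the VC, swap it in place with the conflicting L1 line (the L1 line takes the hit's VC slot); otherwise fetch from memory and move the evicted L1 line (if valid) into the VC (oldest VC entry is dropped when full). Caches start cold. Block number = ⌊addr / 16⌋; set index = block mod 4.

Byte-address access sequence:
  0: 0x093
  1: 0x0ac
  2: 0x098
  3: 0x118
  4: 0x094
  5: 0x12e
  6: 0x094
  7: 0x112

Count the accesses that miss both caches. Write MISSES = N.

MISSES = 4

#0 0x93→b9/s1 MISS; vc=[]
#1 0xac→b10/s2 MISS; vc=[]
#2 0x98→b9/s1 L1-HIT; vc=[]
#3 0x118→b17/s1 MISS; vc=[9]
#4 0x94→b9/s1 VC-HIT; vc=[17]
#5 0x12e→b18/s2 MISS; vc=[17,10]
#6 0x94→b9/s1 L1-HIT; vc=[17,10]
#7 0x112→b17/s1 VC-HIT; vc=[9,10]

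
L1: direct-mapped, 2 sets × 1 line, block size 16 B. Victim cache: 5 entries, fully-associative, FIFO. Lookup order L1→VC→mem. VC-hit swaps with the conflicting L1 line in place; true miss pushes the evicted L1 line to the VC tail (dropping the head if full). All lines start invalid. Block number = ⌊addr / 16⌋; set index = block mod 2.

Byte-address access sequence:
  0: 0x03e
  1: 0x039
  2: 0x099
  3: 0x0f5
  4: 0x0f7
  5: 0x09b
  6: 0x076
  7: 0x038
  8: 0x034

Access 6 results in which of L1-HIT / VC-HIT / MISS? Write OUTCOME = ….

OUTCOME = MISS

  [0] addr=0x3e blk=3 s=1: MISS | VC []
  [1] addr=0x39 blk=3 s=1: L1-HIT | VC []
  [2] addr=0x99 blk=9 s=1: MISS | VC [3]
  [3] addr=0xf5 blk=15 s=1: MISS | VC [3, 9]
  [4] addr=0xf7 blk=15 s=1: L1-HIT | VC [3, 9]
  [5] addr=0x9b blk=9 s=1: VC-HIT | VC [3, 15]
  [6] addr=0x76 blk=7 s=1: MISS | VC [3, 15, 9]
  [7] addr=0x38 blk=3 s=1: VC-HIT | VC [7, 15, 9]
  [8] addr=0x34 blk=3 s=1: L1-HIT | VC [7, 15, 9]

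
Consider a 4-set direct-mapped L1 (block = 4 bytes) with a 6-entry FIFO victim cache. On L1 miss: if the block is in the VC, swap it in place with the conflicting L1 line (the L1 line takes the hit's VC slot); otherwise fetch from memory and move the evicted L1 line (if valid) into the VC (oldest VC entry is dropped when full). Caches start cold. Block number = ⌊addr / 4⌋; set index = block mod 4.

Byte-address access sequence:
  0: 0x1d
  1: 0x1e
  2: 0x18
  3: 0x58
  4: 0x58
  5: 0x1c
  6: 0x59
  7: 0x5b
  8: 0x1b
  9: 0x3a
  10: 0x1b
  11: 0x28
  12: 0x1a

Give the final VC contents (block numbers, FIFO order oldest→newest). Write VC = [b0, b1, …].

VC = [22, 14, 10]

#0 0x1d→b7/s3 MISS; vc=[]
#1 0x1e→b7/s3 L1-HIT; vc=[]
#2 0x18→b6/s2 MISS; vc=[]
#3 0x58→b22/s2 MISS; vc=[6]
#4 0x58→b22/s2 L1-HIT; vc=[6]
#5 0x1c→b7/s3 L1-HIT; vc=[6]
#6 0x59→b22/s2 L1-HIT; vc=[6]
#7 0x5b→b22/s2 L1-HIT; vc=[6]
#8 0x1b→b6/s2 VC-HIT; vc=[22]
#9 0x3a→b14/s2 MISS; vc=[22,6]
#10 0x1b→b6/s2 VC-HIT; vc=[22,14]
#11 0x28→b10/s2 MISS; vc=[22,14,6]
#12 0x1a→b6/s2 VC-HIT; vc=[22,14,10]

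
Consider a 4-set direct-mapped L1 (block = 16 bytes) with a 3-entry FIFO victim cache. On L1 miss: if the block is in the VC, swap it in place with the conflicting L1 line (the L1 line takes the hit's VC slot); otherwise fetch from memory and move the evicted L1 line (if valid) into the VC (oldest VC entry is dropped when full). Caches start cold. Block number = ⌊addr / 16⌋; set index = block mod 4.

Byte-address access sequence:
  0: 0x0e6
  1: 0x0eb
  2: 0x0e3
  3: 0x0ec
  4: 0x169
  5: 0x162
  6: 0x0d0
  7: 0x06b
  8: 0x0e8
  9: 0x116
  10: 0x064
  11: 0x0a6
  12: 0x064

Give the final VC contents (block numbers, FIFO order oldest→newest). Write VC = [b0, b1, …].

VC = [22, 13, 10]

0: 0xe6 (blk 14, set 2) → MISS  vc=[]
1: 0xeb (blk 14, set 2) → L1-HIT  vc=[]
2: 0xe3 (blk 14, set 2) → L1-HIT  vc=[]
3: 0xec (blk 14, set 2) → L1-HIT  vc=[]
4: 0x169 (blk 22, set 2) → MISS  vc=[14]
5: 0x162 (blk 22, set 2) → L1-HIT  vc=[14]
6: 0xd0 (blk 13, set 1) → MISS  vc=[14]
7: 0x6b (blk 6, set 2) → MISS  vc=[14, 22]
8: 0xe8 (blk 14, set 2) → VC-HIT  vc=[6, 22]
9: 0x116 (blk 17, set 1) → MISS  vc=[6, 22, 13]
10: 0x64 (blk 6, set 2) → VC-HIT  vc=[14, 22, 13]
11: 0xa6 (blk 10, set 2) → MISS  vc=[22, 13, 6]
12: 0x64 (blk 6, set 2) → VC-HIT  vc=[22, 13, 10]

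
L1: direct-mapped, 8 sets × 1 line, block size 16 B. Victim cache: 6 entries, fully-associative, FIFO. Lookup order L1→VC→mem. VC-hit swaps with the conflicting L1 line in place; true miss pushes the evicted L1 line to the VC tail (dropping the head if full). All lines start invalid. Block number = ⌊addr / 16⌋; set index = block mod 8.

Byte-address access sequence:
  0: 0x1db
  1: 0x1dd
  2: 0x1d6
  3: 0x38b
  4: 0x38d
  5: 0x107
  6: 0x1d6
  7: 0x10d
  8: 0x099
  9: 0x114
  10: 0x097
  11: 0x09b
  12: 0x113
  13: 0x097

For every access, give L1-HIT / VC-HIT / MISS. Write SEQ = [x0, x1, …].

SEQ = [MISS, L1-HIT, L1-HIT, MISS, L1-HIT, MISS, L1-HIT, L1-HIT, MISS, MISS, VC-HIT, L1-HIT, VC-HIT, VC-HIT]

#0 0x1db→b29/s5 MISS; vc=[]
#1 0x1dd→b29/s5 L1-HIT; vc=[]
#2 0x1d6→b29/s5 L1-HIT; vc=[]
#3 0x38b→b56/s0 MISS; vc=[]
#4 0x38d→b56/s0 L1-HIT; vc=[]
#5 0x107→b16/s0 MISS; vc=[56]
#6 0x1d6→b29/s5 L1-HIT; vc=[56]
#7 0x10d→b16/s0 L1-HIT; vc=[56]
#8 0x99→b9/s1 MISS; vc=[56]
#9 0x114→b17/s1 MISS; vc=[56,9]
#10 0x97→b9/s1 VC-HIT; vc=[56,17]
#11 0x9b→b9/s1 L1-HIT; vc=[56,17]
#12 0x113→b17/s1 VC-HIT; vc=[56,9]
#13 0x97→b9/s1 VC-HIT; vc=[56,17]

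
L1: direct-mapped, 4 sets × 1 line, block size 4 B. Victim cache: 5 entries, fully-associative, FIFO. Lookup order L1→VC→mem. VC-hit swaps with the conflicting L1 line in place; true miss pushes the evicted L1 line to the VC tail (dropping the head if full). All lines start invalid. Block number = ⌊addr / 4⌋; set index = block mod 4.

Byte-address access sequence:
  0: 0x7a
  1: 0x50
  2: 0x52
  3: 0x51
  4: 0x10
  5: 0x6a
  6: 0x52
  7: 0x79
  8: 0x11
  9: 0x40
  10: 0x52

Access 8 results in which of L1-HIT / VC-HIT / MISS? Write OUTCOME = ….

#0 0x7a→b30/s2 MISS; vc=[]
#1 0x50→b20/s0 MISS; vc=[]
#2 0x52→b20/s0 L1-HIT; vc=[]
#3 0x51→b20/s0 L1-HIT; vc=[]
#4 0x10→b4/s0 MISS; vc=[20]
#5 0x6a→b26/s2 MISS; vc=[20,30]
#6 0x52→b20/s0 VC-HIT; vc=[4,30]
#7 0x79→b30/s2 VC-HIT; vc=[4,26]
#8 0x11→b4/s0 VC-HIT; vc=[20,26]
#9 0x40→b16/s0 MISS; vc=[20,26,4]
#10 0x52→b20/s0 VC-HIT; vc=[16,26,4]

OUTCOME = VC-HIT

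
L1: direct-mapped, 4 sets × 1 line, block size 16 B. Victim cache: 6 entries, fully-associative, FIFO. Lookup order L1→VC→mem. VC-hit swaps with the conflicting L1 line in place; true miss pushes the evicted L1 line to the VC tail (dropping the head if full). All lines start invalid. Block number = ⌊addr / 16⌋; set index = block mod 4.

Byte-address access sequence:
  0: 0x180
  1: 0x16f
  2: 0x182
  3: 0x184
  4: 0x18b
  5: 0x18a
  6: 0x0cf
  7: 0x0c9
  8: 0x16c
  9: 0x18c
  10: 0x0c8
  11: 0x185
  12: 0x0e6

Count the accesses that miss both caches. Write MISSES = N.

#0 0x180→b24/s0 MISS; vc=[]
#1 0x16f→b22/s2 MISS; vc=[]
#2 0x182→b24/s0 L1-HIT; vc=[]
#3 0x184→b24/s0 L1-HIT; vc=[]
#4 0x18b→b24/s0 L1-HIT; vc=[]
#5 0x18a→b24/s0 L1-HIT; vc=[]
#6 0xcf→b12/s0 MISS; vc=[24]
#7 0xc9→b12/s0 L1-HIT; vc=[24]
#8 0x16c→b22/s2 L1-HIT; vc=[24]
#9 0x18c→b24/s0 VC-HIT; vc=[12]
#10 0xc8→b12/s0 VC-HIT; vc=[24]
#11 0x185→b24/s0 VC-HIT; vc=[12]
#12 0xe6→b14/s2 MISS; vc=[12,22]

MISSES = 4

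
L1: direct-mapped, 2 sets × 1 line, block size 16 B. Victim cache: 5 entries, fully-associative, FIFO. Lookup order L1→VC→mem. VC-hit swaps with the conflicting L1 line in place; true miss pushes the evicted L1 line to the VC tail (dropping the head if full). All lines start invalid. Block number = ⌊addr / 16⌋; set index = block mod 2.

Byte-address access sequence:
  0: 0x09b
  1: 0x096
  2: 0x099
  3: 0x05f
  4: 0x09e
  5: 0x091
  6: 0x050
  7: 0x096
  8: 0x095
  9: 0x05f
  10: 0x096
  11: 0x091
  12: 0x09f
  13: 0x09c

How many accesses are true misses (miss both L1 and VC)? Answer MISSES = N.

MISSES = 2

  [0] addr=0x9b blk=9 s=1: MISS | VC []
  [1] addr=0x96 blk=9 s=1: L1-HIT | VC []
  [2] addr=0x99 blk=9 s=1: L1-HIT | VC []
  [3] addr=0x5f blk=5 s=1: MISS | VC [9]
  [4] addr=0x9e blk=9 s=1: VC-HIT | VC [5]
  [5] addr=0x91 blk=9 s=1: L1-HIT | VC [5]
  [6] addr=0x50 blk=5 s=1: VC-HIT | VC [9]
  [7] addr=0x96 blk=9 s=1: VC-HIT | VC [5]
  [8] addr=0x95 blk=9 s=1: L1-HIT | VC [5]
  [9] addr=0x5f blk=5 s=1: VC-HIT | VC [9]
  [10] addr=0x96 blk=9 s=1: VC-HIT | VC [5]
  [11] addr=0x91 blk=9 s=1: L1-HIT | VC [5]
  [12] addr=0x9f blk=9 s=1: L1-HIT | VC [5]
  [13] addr=0x9c blk=9 s=1: L1-HIT | VC [5]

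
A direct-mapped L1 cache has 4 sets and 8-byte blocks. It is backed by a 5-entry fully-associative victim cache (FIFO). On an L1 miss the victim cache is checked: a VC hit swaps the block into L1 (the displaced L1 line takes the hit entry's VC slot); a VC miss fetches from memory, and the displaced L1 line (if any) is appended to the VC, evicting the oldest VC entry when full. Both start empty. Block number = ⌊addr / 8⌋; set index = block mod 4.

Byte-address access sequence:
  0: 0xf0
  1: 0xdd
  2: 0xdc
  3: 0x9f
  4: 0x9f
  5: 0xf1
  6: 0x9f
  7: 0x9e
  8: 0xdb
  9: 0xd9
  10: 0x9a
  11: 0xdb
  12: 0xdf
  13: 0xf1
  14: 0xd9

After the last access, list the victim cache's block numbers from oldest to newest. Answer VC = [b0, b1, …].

VC = [19]

  [0] addr=0xf0 blk=30 s=2: MISS | VC []
  [1] addr=0xdd blk=27 s=3: MISS | VC []
  [2] addr=0xdc blk=27 s=3: L1-HIT | VC []
  [3] addr=0x9f blk=19 s=3: MISS | VC [27]
  [4] addr=0x9f blk=19 s=3: L1-HIT | VC [27]
  [5] addr=0xf1 blk=30 s=2: L1-HIT | VC [27]
  [6] addr=0x9f blk=19 s=3: L1-HIT | VC [27]
  [7] addr=0x9e blk=19 s=3: L1-HIT | VC [27]
  [8] addr=0xdb blk=27 s=3: VC-HIT | VC [19]
  [9] addr=0xd9 blk=27 s=3: L1-HIT | VC [19]
  [10] addr=0x9a blk=19 s=3: VC-HIT | VC [27]
  [11] addr=0xdb blk=27 s=3: VC-HIT | VC [19]
  [12] addr=0xdf blk=27 s=3: L1-HIT | VC [19]
  [13] addr=0xf1 blk=30 s=2: L1-HIT | VC [19]
  [14] addr=0xd9 blk=27 s=3: L1-HIT | VC [19]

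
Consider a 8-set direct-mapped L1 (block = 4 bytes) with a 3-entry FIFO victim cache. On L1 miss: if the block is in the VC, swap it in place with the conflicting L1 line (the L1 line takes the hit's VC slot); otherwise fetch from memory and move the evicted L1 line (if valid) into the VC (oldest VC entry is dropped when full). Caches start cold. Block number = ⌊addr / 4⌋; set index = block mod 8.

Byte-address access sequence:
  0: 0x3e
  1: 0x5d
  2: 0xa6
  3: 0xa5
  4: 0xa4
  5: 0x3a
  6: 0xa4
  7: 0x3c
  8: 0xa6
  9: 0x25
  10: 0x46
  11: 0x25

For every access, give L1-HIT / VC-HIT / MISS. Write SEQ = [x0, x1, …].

  [0] addr=0x3e blk=15 s=7: MISS | VC []
  [1] addr=0x5d blk=23 s=7: MISS | VC [15]
  [2] addr=0xa6 blk=41 s=1: MISS | VC [15]
  [3] addr=0xa5 blk=41 s=1: L1-HIT | VC [15]
  [4] addr=0xa4 blk=41 s=1: L1-HIT | VC [15]
  [5] addr=0x3a blk=14 s=6: MISS | VC [15]
  [6] addr=0xa4 blk=41 s=1: L1-HIT | VC [15]
  [7] addr=0x3c blk=15 s=7: VC-HIT | VC [23]
  [8] addr=0xa6 blk=41 s=1: L1-HIT | VC [23]
  [9] addr=0x25 blk=9 s=1: MISS | VC [23, 41]
  [10] addr=0x46 blk=17 s=1: MISS | VC [23, 41, 9]
  [11] addr=0x25 blk=9 s=1: VC-HIT | VC [23, 41, 17]

SEQ = [MISS, MISS, MISS, L1-HIT, L1-HIT, MISS, L1-HIT, VC-HIT, L1-HIT, MISS, MISS, VC-HIT]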